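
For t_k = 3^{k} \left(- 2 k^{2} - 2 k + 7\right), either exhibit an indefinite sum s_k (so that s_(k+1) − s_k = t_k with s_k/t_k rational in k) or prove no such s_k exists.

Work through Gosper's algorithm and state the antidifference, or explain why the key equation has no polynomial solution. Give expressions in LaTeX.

Compute t_(k+1)/t_k: get 3*(2*k**2 + 6*k - 3)/(2*k**2 + 2*k - 7).
Gosper form: A/B · C(k+1)/C(k) with A=3, B=1, C=k**2 + k - 7/2.
f must satisfy (3)·f(k+1) − (1)·f(k) = k**2 + k - 7/2.
deg f ≤ 2 (via 0,0,2).
Coefficient equations give f(k) = (k**2 - 2*k - 2)/2.
Certificate R = B(k−1)f/C = (k**2 - 2*k - 2)/(2*k**2 + 2*k - 7) gives s_k = 3**k*(-k**2 + 2*k + 2).
Δs = 3**k*(-2*k**2 - 2*k + 7), as required.

s_k = 3^{k} \left(- k^{2} + 2 k + 2\right)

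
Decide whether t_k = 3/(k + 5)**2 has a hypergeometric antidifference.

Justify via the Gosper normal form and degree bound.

No; the coefficient equations for f are inconsistent.

Ratio r(k) = (k + 5)**2/(k + 6)**2.
A = k**2 + 10*k + 25, B = k**2 + 12*k + 36, C = 1.
f must satisfy (k**2 + 10*k + 25)·f(k+1) − (k**2 + 10*k + 25)·f(k) = 1.
deg f ≤ 0 (via 2,2,0).
Put f(k) = c0: A·f(k+1) − B(k−1)·f(k) − C = -1; need -1 = 0 — inconsistent ⇒ no f, not summable.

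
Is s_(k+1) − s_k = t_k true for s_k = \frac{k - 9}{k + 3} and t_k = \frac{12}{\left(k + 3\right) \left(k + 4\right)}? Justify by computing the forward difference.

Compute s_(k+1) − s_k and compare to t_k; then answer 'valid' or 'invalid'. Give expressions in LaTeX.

valid; difference matches t_k

s_(k+1) = (k - 8)/(k + 4)
s_(k+1) − s_k = 12/(k**2 + 7*k + 12)
(s_(k+1) − s_k) − t_k = 0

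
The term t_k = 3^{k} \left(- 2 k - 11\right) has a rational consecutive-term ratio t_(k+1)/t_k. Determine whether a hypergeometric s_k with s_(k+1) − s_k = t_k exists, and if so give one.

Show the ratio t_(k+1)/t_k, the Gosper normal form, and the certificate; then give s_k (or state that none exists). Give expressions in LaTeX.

Ratio r(k) = 3*(2*k + 13)/(2*k + 11).
So A=3 and B=1, with C=k + 11/2.
Need (3)·f(k+1) − (1)·f(k) = k + 11/2.
From deg A=0, deg B=0, deg C=1: d=1.
Solve for f: f(k) = (k + 4)/2 (degree 1 ≤ 1).
Then R = B(k−1)f/C = (k + 4)/(2*k + 11), so s_k = R(k)·t_k = 3**k*(-k - 4).
Check: Δs_k = 3**k*(-2*k - 11). ✓

s_k = 3^{k} \left(- k - 4\right)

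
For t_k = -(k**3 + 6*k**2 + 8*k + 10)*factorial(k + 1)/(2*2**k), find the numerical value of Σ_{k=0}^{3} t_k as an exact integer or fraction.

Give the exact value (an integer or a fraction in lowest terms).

Σ = -467/2

The ratio is (k**4 + 11*k**3 + 41*k**2 + 71*k + 50)/(2*(k**3 + 6*k**2 + 8*k + 10)).
Normal form (A,B,C) = (k/2 + 1, 1, k**3 + 6*k**2 + 8*k + 10).
Need (k/2 + 1)·f(k+1) − (1)·f(k) = k**3 + 6*k**2 + 8*k + 10.
Bound: deg f ≤ 2.
Solve for f: f(k) = 2*(k**2 + 4*k - 1) (degree 2 ≤ 2).
Then R = B(k−1)f/C = 2*(k**2 + 4*k - 1)/(k**3 + 6*k**2 + 8*k + 10), so s_k = R(k)·t_k = -(k**2 + 4*k - 1)*factorial(k + 1)/2**k.
s_(k+1) − s_k = -(k**3 + 6*k**2 + 8*k + 10)*factorial(k + 1)/(2*2**k) = t_k.
Telescoping: Σ = s_(4) − s_(0) = -465/2 − (1) = -467/2.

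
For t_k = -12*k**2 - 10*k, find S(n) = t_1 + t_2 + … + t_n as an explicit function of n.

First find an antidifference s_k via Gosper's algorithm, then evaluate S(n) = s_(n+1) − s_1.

t_(k+1)/t_k = (6*k**2 + 17*k + 11)/(k*(6*k + 5)).
Normal form (A,B,C) = (1, 1, k**2 + 5*k/6).
Set up (1)·f(k+1) − (1)·f(k) − (k**2 + 5*k/6) = 0.
d = 3 from the (0,0,2) case.
A polynomial solution: f(k) = k*(k - 1)*(4*k + 3)/12.
Certificate R = B(k−1)f/C = (k - 1)*(4*k + 3)/(2*(6*k + 5)) gives s_k = k*(-4*k**2 + k + 3).
Δs = 2*k*(-6*k - 5), as required.
Telescope: S(n) = s_(n+1) − s_(1) = n*(-4*n**2 - 11*n - 7) − (0) = n*(-4*n**2 - 11*n - 7).

S(n) = n*(-4*n**2 - 11*n - 7)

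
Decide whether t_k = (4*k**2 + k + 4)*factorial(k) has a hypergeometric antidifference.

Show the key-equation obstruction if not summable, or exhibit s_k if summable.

The ratio is (k + 1)*(k + 4*(k + 1)**2 + 5)/(4*k**2 + k + 4).
So A=k + 1 and B=1, with C=k**2 + k/4 + 1.
Key eq: (k + 1)·f(k+1) = (1)·f(k) + (k**2 + k/4 + 1).
From deg A=1, deg B=0, deg C=2: d=1.
Solve for f: f(k) = (4*k - 3)/4 (degree 1 ≤ 1).
Certificate R = B(k−1)f/C = (4*k - 3)/(4*k**2 + k + 4) gives s_k = (4*k - 3)*factorial(k).
Check: Δs_k = (4*k**2 + k + 4)*factorial(k). ✓

Yes. s_k = (4*k - 3)*factorial(k).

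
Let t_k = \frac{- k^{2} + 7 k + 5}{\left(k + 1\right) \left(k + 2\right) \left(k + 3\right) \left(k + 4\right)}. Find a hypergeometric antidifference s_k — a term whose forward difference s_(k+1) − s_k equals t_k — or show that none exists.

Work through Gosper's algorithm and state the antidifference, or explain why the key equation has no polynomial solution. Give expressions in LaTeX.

Step 1: r(k) = (k + 1)*(7*k - (k + 1)**2 + 12)/((k + 5)*(-k**2 + 7*k + 5)).
Factor: A=k + 1; B=k + 5; C=k**2 - 7*k - 5.
Key eq: (k + 1)·f(k+1) = (k + 4)·f(k) + (k**2 - 7*k - 5).
deg f ≤ 3 (via 1,1,2).
Coefficient equations give f(k) = -k*(k**2 + 9*k + 5)/3.
So s_k = (B(k−1)f/C)·t_k = (-k*(k + 4)*(k**2 + 9*k + 5)/(3*(k**2 - 7*k - 5)))·t_k = k*(k**2 + 9*k + 5)/(3*(k + 1)*(k + 2)*(k + 3)).
Δs = (-k**2 + 7*k + 5)/(k**4 + 10*k**3 + 35*k**2 + 50*k + 24), as required.

s_k = \frac{k \left(k^{2} + 9 k + 5\right)}{3 \left(k + 1\right) \left(k + 2\right) \left(k + 3\right)}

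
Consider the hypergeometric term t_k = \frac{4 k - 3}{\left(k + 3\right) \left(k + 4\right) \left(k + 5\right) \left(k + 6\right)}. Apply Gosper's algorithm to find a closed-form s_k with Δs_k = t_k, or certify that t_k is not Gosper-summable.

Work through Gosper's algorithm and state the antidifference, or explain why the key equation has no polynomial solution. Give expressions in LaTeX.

The ratio is (k + 3)*(4*k + 1)/((k + 7)*(4*k - 3)).
So A=k + 3 and B=k + 7, with C=k - 3/4.
Need (k + 3)·f(k+1) − (k + 6)·f(k) = k - 3/4.
Degrees (1,1,1) ⇒ d ≤ 3.
Solving with deg f ≤ 3: f(k) = k*(k**2 + 12*k - 73)/240.
Then R = B(k−1)f/C = k*(k + 6)*(k**2 + 12*k - 73)/(60*(4*k - 3)), so s_k = R(k)·t_k = k*(k**2 + 12*k - 73)/(60*(k + 3)*(k + 4)*(k + 5)).
Verify: (4*k - 3)/(k**4 + 18*k**3 + 119*k**2 + 342*k + 360) matches t_k.

s_k = \frac{k \left(k^{2} + 12 k - 73\right)}{60 \left(k + 3\right) \left(k + 4\right) \left(k + 5\right)}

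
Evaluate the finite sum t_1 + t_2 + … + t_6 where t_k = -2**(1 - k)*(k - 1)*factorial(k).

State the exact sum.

r(k) = k*(k + 1)/(2*(k - 1)) after simplifying.
So A=k/2 + 1/2 and B=1, with C=k - 1.
Solve (k/2 + 1/2)·f(k+1) − (1)·f(k) = k - 1.
From deg A=1, deg B=0, deg C=1: d=0.
Solve for f: f(k) = 2 (degree 0 ≤ 0).
Get s_k = R·t_k = -2**(2 - k)*factorial(k) with R(k) = B(k−1)f(k)/C(k) = 2/(k - 1).
Check: Δs_k = -2**(1 - k)*(k - 1)*factorial(k). ✓
Sum = s_(7) − s_(1); s_(7) = -315/2, s_(1) = -2 ⇒ -311/2.

Σ = -311/2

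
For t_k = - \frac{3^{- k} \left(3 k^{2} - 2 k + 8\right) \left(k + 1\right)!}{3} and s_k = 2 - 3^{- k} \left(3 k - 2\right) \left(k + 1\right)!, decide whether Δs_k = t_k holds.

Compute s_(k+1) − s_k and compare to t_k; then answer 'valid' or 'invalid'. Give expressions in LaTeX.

s_(k+1) = -3**(-k - 1)*(3*k + 1)*factorial(k + 2) + 2
s_(k+1) − s_k = -(3*k**2 - 2*k + 8)*factorial(k + 1)/(3*3**k)
(s_(k+1) − s_k) − t_k = 0

Valid — Δs_k = t_k.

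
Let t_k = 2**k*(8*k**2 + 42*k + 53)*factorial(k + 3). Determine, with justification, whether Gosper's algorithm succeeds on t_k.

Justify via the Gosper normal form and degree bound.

t_(k+1)/t_k = 2*(8*k**3 + 90*k**2 + 335*k + 412)/(8*k**2 + 42*k + 53).
Factor: A=2*k + 8; B=1; C=k**2 + 21*k/4 + 53/8.
f must satisfy (2*k + 8)·f(k+1) − (1)·f(k) = k**2 + 21*k/4 + 53/8.
deg f ≤ 1 (via 1,0,2).
Solve for f: f(k) = (4*k + 3)/8 (degree 1 ≤ 1).
Certificate R = B(k−1)f/C = (4*k + 3)/(8*k**2 + 42*k + 53) gives s_k = 2**k*(4*k + 3)*factorial(k + 3).
Check: Δs_k = 2**k*(8*k**2 + 42*k + 53)*factorial(k + 3). ✓

Yes. s_k = 2**k*(4*k + 3)*factorial(k + 3).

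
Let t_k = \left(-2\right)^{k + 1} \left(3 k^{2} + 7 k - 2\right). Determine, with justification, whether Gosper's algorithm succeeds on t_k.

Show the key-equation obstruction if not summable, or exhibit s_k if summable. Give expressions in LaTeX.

Yes. s_k = \left(-2\right)^{k + 1} \left(- k^{2} - k + 2\right).

The ratio is 2*(-3*k**2 - 13*k - 8)/(3*k**2 + 7*k - 2).
A = -2, B = 1, C = k**2 + 7*k/3 - 2/3.
Set up (-2)·f(k+1) − (1)·f(k) − (k**2 + 7*k/3 - 2/3) = 0.
From deg A=0, deg B=0, deg C=2: d=2.
A polynomial solution: f(k) = -(k - 1)*(k + 2)/3.
Then R = B(k−1)f/C = -(k - 1)*(k + 2)/(3*k**2 + 7*k - 2), so s_k = R(k)·t_k = (-2)**(k + 1)*(-k**2 - k + 2).
Δs = (-2)**(k + 1)*(3*k**2 + 7*k - 2), as required.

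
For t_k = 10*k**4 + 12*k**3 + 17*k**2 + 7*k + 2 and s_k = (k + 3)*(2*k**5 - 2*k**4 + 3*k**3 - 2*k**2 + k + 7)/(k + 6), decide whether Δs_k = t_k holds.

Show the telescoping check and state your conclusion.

s_(k+1) = (2*k**6 + 16*k**5 + 47*k**4 + 75*k**3 + 68*k**2 + 41*k + 36)/(k + 7)
s_(k+1) − s_k = (10*k**6 + 118*k**5 + 371*k**4 + 474*k**3 + 474*k**2 + 191*k + 69)/(k**2 + 13*k + 42)
(s_(k+1) − s_k) − t_k = 3*(-8*k**5 - 74*k**4 - 86*k**3 - 111*k**2 - 43*k - 5)/(k**2 + 13*k + 42)

Invalid: residual 3*(-8*k**5 - 74*k**4 - 86*k**3 - 111*k**2 - 43*k - 5)/(k**2 + 13*k + 42) ≠ 0.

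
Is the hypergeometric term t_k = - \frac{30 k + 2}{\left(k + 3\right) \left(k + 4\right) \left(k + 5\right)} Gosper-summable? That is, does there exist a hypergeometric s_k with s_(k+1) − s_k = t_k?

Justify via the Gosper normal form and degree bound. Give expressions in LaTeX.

Ratio r(k) = (k + 3)*(15*k + 16)/((k + 6)*(15*k + 1)).
Factor: A=k + 3; B=k + 6; C=k + 1/15.
Key eq: (k + 3)·f(k+1) = (k + 5)·f(k) + (k + 1/15).
deg f ≤ 2 (via 1,1,1).
Solve for f: f(k) = k*(23*k - 19)/180 (degree 2 ≤ 2).
Get s_k = R·t_k = -k*(23*k - 19)/(6*(k + 3)*(k + 4)) with R(k) = B(k−1)f(k)/C(k) = k*(k + 5)*(23*k - 19)/(12*(15*k + 1)).
Verify: 2*(-15*k - 1)/(k**3 + 12*k**2 + 47*k + 60) matches t_k.

Yes. s_k = - \frac{k \left(23 k - 19\right)}{6 \left(k + 3\right) \left(k + 4\right)}.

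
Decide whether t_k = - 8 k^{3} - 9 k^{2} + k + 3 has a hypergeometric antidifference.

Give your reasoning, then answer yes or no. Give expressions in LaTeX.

Yes. s_k = k \left(- 2 k^{3} + k^{2} + 3 k + 1\right).

r(k) = (8*k**3 + 33*k**2 + 41*k + 13)/(8*k**3 + 9*k**2 - k - 3) after simplifying.
Gosper form: A/B · C(k+1)/C(k) with A=1, B=1, C=k**3 + 9*k**2/8 - k/8 - 3/8.
Set up (1)·f(k+1) − (1)·f(k) − (k**3 + 9*k**2/8 - k/8 - 3/8) = 0.
Degrees (0,0,3) ⇒ d ≤ 4.
Solve for f: f(k) = k*(2*k + 1)*(k**2 - k - 1)/8 (degree 4 ≤ 4).
R(k) = B(k−1)·f(k)/C(k) = k*(2*k + 1)*(k**2 - k - 1)/(8*k**3 + 9*k**2 - k - 3); s_k = R·t_k = k*(-2*k**3 + k**2 + 3*k + 1).
Check: Δs_k = -8*k**3 - 9*k**2 + k + 3. ✓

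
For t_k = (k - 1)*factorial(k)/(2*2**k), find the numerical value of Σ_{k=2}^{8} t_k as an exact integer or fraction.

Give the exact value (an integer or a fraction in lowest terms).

r(k) = k*(k + 1)/(2*(k - 1)) after simplifying.
Gosper form: A/B · C(k+1)/C(k) with A=k/2 + 1/2, B=1, C=k - 1.
Need (k/2 + 1/2)·f(k+1) − (1)·f(k) = k - 1.
d = 0 from the (1,0,1) case.
Match coefficients ⇒ f(k) = 2.
Then R = B(k−1)f/C = 2/(k - 1), so s_k = R(k)·t_k = factorial(k)/2**k.
Check: Δs_k = (k - 1)*factorial(k)/(2*2**k). ✓
Evaluate s at k=9 and k=2: 2835/4 and 1/2; difference 2833/4.

Σ = 2833/4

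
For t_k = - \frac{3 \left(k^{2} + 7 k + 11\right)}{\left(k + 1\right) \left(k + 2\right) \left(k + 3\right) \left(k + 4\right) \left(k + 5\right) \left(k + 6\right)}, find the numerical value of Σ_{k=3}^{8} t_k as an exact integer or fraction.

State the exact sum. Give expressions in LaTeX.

t_(k+1)/t_k = (k + 1)*(7*k + (k + 1)**2 + 18)/((k + 7)*(k**2 + 7*k + 11)).
So A=k + 1 and B=k + 7, with C=k**2 + 7*k + 11.
Solve (k + 1)·f(k+1) − (k + 6)·f(k) = k**2 + 7*k + 11.
Bound: deg f ≤ 5.
Solve for f: f(k) = k*(k + 2)*(k + 4)*(k**2 + 9*k + 23)/45 (degree 5 ≤ 5).
R(k) = B(k−1)·f(k)/C(k) = k*(k + 2)*(k + 4)*(k + 6)*(k**2 + 9*k + 23)/(45*(k**2 + 7*k + 11)); s_k = R·t_k = k*(-k**2 - 9*k - 23)/(15*(k**3 + 9*k**2 + 23*k + 15)).
s_(k+1) − s_k = 3*(-k**2 - 7*k - 11)/(k**6 + 21*k**5 + 175*k**4 + 735*k**3 + 1624*k**2 + 1764*k + 720) = t_k.
Telescoping: Σ = s_(9) − s_(3) = -37/560 − (-59/960) = -31/6720.

Σ = -31/6720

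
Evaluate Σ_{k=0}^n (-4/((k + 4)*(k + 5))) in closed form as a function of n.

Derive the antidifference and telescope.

The ratio is (k + 4)/(k + 6).
Normal form (A,B,C) = (k + 4, k + 6, 1).
Set up (k + 4)·f(k+1) − (k + 5)·f(k) − (1) = 0.
deg f ≤ 1 (via 1,1,0).
Coefficient equations give f(k) = k/4.
Certificate R = B(k−1)f/C = k*(k + 5)/4 gives s_k = -k/(k + 4).
Δs = -4/(k**2 + 9*k + 20), as required.
Σ_(k=0)^n t_k = s_(n+1) − s_(0) = ((-n - 1)/(n + 5)) − (0), i.e. (-n - 1)/(n + 5).

S(n) = (-n - 1)/(n + 5)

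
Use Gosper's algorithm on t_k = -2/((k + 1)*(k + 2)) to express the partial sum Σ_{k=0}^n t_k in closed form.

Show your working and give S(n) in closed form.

r(k) = (k + 1)/(k + 3) after simplifying.
So A=k + 1 and B=k + 3, with C=1.
Set up (k + 1)·f(k+1) − (k + 2)·f(k) − (1) = 0.
d = 1 from the (1,1,0) case.
Coefficient equations give f(k) = k.
Get s_k = R·t_k = -2*k/(k + 1) with R(k) = B(k−1)f(k)/C(k) = k*(k + 2).
Δs = -2/(k**2 + 3*k + 2), as required.
s_(n+1) = 2*(-n - 1)/(n + 2) and s_(0) = 0, so S(n) = 2*(-n - 1)/(n + 2).

S(n) = 2*(-n - 1)/(n + 2)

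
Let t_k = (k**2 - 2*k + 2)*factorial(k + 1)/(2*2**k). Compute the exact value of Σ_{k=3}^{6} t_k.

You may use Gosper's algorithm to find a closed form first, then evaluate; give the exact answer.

Compute t_(k+1)/t_k: get (k**3 + 2*k**2 + k + 2)/(2*(k**2 - 2*k + 2)).
Take A(k)=k/2 + 1, B(k)=1, C(k)=k**2 - 2*k + 2.
Need (k/2 + 1)·f(k+1) − (1)·f(k) = k**2 - 2*k + 2.
From deg A=1, deg B=0, deg C=2: d=1.
Coefficient equations give f(k) = 2*(k - 3).
Then R = B(k−1)f/C = 2*(k - 3)/(k**2 - 2*k + 2), so s_k = R(k)·t_k = (k - 3)*factorial(k + 1)/2**k.
Verify: (k**2 - 2*k + 2)*factorial(k + 1)/(2*2**k) matches t_k.
Sum = s_(7) − s_(3); s_(7) = 1260, s_(3) = 0 ⇒ 1260.

Σ = 1260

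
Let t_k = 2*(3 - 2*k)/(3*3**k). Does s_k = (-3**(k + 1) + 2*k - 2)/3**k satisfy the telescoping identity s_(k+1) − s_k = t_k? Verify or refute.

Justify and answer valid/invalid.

valid (s_(k+1) − s_k reduces to t_k)

s_(k+1) = -3 + 2*k/(3*3**k)
s_(k+1) − s_k = 2*(3 - 2*k)/(3*3**k)
(s_(k+1) − s_k) − t_k = 0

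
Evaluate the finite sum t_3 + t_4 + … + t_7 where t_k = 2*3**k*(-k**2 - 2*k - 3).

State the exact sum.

The ratio is 3*(k**2 + 4*k + 6)/(k**2 + 2*k + 3).
Gosper form: A/B · C(k+1)/C(k) with A=3, B=1, C=k**2 + 2*k + 3.
Need (3)·f(k+1) − (1)·f(k) = k**2 + 2*k + 3.
From deg A=0, deg B=0, deg C=2: d=2.
Match coefficients ⇒ f(k) = (k**2 - k + 3)/2.
R(k) = B(k−1)·f(k)/C(k) = (k**2 - k + 3)/(2*(k**2 + 2*k + 3)); s_k = R·t_k = 3**k*(-k**2 + k - 3).
Verify: 2*3**k*(-k**2 - 2*k - 3) matches t_k.
Sum = s_(8) − s_(3); s_(8) = -387099, s_(3) = -243 ⇒ -386856.

Σ = -386856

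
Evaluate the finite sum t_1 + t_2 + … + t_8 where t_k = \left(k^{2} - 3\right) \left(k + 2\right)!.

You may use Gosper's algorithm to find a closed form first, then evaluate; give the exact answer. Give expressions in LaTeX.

Step 1: r(k) = (k + 3)*((k + 1)**2 - 3)/(k**2 - 3).
Take A(k)=k + 3, B(k)=1, C(k)=k**2 - 3.
Solve (k + 3)·f(k+1) − (1)·f(k) = k**2 - 3.
From deg A=1, deg B=0, deg C=2: d=1.
Coefficient equations give f(k) = k - 3.
So s_k = (B(k−1)f/C)·t_k = ((k - 3)/(k**2 - 3))·t_k = (k - 3)*factorial(k + 2).
Verify: (k**2 - 3)*factorial(k + 2) matches t_k.
Sum = s_(9) − s_(1); s_(9) = 239500800, s_(1) = -12 ⇒ 239500812.

Σ = 239500812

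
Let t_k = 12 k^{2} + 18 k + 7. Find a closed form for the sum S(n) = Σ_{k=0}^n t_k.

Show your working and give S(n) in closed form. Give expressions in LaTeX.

S(n) = 4 n^{3} + 15 n^{2} + 18 n + 7

Step 1: r(k) = (12*k**2 + 42*k + 37)/(12*k**2 + 18*k + 7).
A = 1, B = 1, C = k**2 + 3*k/2 + 7/12.
Key eq: (1)·f(k+1) = (1)·f(k) + (k**2 + 3*k/2 + 7/12).
From deg A=0, deg B=0, deg C=2: d=3.
Match coefficients ⇒ f(k) = k**2*(4*k + 3)/12.
So s_k = (B(k−1)f/C)·t_k = (k**2*(4*k + 3)/(12*k**2 + 18*k + 7))·t_k = k**2*(4*k + 3).
s_(k+1) − s_k = 12*k**2 + 18*k + 7 = t_k.
Σ_(k=0)^n t_k = s_(n+1) − s_(0) = (4*n**3 + 15*n**2 + 18*n + 7) − (0), i.e. 4*n**3 + 15*n**2 + 18*n + 7.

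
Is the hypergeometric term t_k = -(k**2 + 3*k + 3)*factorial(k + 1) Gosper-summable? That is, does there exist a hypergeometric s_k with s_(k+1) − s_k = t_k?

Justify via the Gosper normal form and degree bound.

r(k) = (k + 2)*(3*k + (k + 1)**2 + 6)/(k**2 + 3*k + 3) after simplifying.
Factor: A=k + 2; B=1; C=k**2 + 3*k + 3.
f must satisfy (k + 2)·f(k+1) − (1)·f(k) = k**2 + 3*k + 3.
From deg A=1, deg B=0, deg C=2: d=1.
A polynomial solution: f(k) = k + 1.
So s_k = (B(k−1)f/C)·t_k = ((k + 1)/(k**2 + 3*k + 3))·t_k = -(k + 1)*factorial(k + 1).
Δs = -(k**2 + 3*k + 3)*factorial(k + 1), as required.

Yes. s_k = -(k + 1)*factorial(k + 1).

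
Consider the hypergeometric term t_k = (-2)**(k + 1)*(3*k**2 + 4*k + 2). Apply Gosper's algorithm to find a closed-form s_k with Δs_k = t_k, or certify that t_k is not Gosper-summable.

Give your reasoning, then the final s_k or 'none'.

t_(k+1)/t_k = 2*(-3*k**2 - 10*k - 9)/(3*k**2 + 4*k + 2).
Normal form (A,B,C) = (-2, 1, k**2 + 4*k/3 + 2/3).
Set up (-2)·f(k+1) − (1)·f(k) − (k**2 + 4*k/3 + 2/3) = 0.
d = 2 from the (0,0,2) case.
Solve for f: f(k) = -k**2/3 (degree 2 ≤ 2).
Then R = B(k−1)f/C = -k**2/(3*k**2 + 4*k + 2), so s_k = R(k)·t_k = 2*(-2)**k*k**2.
s_(k+1) − s_k = (-2)**(k + 1)*(k**2 + 2*(k + 1)**2) = t_k.

s_k = 2*(-2)**k*k**2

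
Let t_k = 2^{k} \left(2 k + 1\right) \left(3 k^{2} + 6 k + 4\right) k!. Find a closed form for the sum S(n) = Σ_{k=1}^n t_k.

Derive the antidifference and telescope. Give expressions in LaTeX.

Step 1: r(k) = 2*(6*k**4 + 39*k**3 + 95*k**2 + 101*k + 39)/(6*k**3 + 15*k**2 + 14*k + 4).
So A=2*k + 2 and B=1, with C=k**3 + 5*k**2/2 + 7*k/3 + 2/3.
Set up (2*k + 2)·f(k+1) − (1)·f(k) − (k**3 + 5*k**2/2 + 7*k/3 + 2/3) = 0.
deg f ≤ 2 (via 1,0,3).
Solving with deg f ≤ 2: f(k) = (3*k**2 - 2)/6.
Then R = B(k−1)f/C = (3*k**2 - 2)/((2*k + 1)*(3*k**2 + 6*k + 4)), so s_k = R(k)·t_k = 2**k*(3*k**2 - 2)*factorial(k).
Check: Δs_k = 2**k*(2*k + 1)*(3*k**2 + 6*k + 4)*factorial(k). ✓
Evaluate: s_(n+1) = 2**(n + 1)*(3*n**2 + 6*n + 1)*factorial(n + 1); subtract s_(1) = 2 ⇒ S(n) = 6*2**n*n**3*factorial(n) + 18*2**n*n**2*factorial(n) + 14*2**n*n*factorial(n) + 2*2**n*factorial(n) - 2.

S(n) = 6 \cdot 2^{n} n^{3} n! + 18 \cdot 2^{n} n^{2} n! + 14 \cdot 2^{n} n n! + 2 \cdot 2^{n} n! - 2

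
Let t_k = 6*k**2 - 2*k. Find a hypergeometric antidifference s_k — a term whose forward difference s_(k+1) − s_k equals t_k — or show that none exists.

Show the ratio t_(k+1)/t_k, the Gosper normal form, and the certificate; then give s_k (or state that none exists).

t_(k+1)/t_k = (-k + 3*(k + 1)**2 - 1)/(k*(3*k - 1)).
Normal form (A,B,C) = (1, 1, k**2 - k/3).
Solve (1)·f(k+1) − (1)·f(k) = k**2 - k/3.
From deg A=0, deg B=0, deg C=2: d=3.
Match coefficients ⇒ f(k) = k*(k - 1)**2/3.
Then R = B(k−1)f/C = (k - 1)**2/(3*k - 1), so s_k = R(k)·t_k = 2*k*(k**2 - 2*k + 1).
Verify: 2*k*(3*k - 1) matches t_k.

s_k = 2*k*(k**2 - 2*k + 1)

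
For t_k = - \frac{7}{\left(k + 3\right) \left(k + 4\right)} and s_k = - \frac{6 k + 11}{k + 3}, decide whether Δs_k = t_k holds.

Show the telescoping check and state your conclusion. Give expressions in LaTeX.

Valid — Δs_k = t_k.

s_(k+1) = (-6*k - 17)/(k + 4)
s_(k+1) − s_k = -7/(k**2 + 7*k + 12)
(s_(k+1) − s_k) − t_k = 0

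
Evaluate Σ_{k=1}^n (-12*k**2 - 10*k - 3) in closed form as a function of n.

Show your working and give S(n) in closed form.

Step 1: r(k) = (12*k**2 + 34*k + 25)/(12*k**2 + 10*k + 3).
Normal form (A,B,C) = (1, 1, k**2 + 5*k/6 + 1/4).
Key eq: (1)·f(k+1) = (1)·f(k) + (k**2 + 5*k/6 + 1/4).
d = 3 from the (0,0,2) case.
Solve for f: f(k) = k**2*(4*k - 1)/12 (degree 3 ≤ 3).
Certificate R = B(k−1)f/C = k**2*(4*k - 1)/(12*k**2 + 10*k + 3) gives s_k = k**2*(1 - 4*k).
s_(k+1) − s_k = -12*k**2 - 10*k - 3 = t_k.
s_(n+1) = -4*n**3 - 11*n**2 - 10*n - 3 and s_(1) = -3, so S(n) = n*(-4*n**2 - 11*n - 10).

S(n) = n*(-4*n**2 - 11*n - 10)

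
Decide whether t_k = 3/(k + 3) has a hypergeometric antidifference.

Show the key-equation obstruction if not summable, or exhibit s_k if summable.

t_(k+1)/t_k = (k + 3)/(k + 4).
Normal form (A,B,C) = (k + 3, k + 4, 1).
Need (k + 3)·f(k+1) − (k + 3)·f(k) = 1.
Bound: deg f ≤ 0.
Write f(k) = c0. Then LHS − RHS = -1, requiring -1 = 0: contradictory. No certificate.

No — t_k has no hypergeometric antidifference.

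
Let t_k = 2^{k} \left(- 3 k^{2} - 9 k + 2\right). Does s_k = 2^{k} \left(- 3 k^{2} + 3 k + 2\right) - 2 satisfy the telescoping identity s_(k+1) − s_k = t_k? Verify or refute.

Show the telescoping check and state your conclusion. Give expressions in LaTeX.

s_(k+1) = 2*2**k*(3*k - 3*(k + 1)**2 + 5) - 2
s_(k+1) − s_k = 2**k*(-3*k**2 - 9*k + 2)
(s_(k+1) − s_k) − t_k = 0

valid (s_(k+1) − s_k reduces to t_k)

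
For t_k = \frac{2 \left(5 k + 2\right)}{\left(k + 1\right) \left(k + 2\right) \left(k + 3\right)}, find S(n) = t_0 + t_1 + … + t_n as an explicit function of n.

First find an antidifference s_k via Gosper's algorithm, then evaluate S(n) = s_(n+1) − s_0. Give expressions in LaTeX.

t_(k+1)/t_k = (k + 1)*(5*k + 7)/((k + 4)*(5*k + 2)).
So A=k + 1 and B=k + 4, with C=k + 2/5.
Solve (k + 1)·f(k+1) − (k + 3)·f(k) = k + 2/5.
d = 2 from the (1,1,1) case.
Solving with deg f ≤ 2: f(k) = k*(7*k + 1)/20.
R(k) = B(k−1)·f(k)/C(k) = k*(k + 3)*(7*k + 1)/(4*(5*k + 2)); s_k = R·t_k = k*(7*k + 1)/(2*(k + 1)*(k + 2)).
Verify: 2*(5*k + 2)/(k**3 + 6*k**2 + 11*k + 6) matches t_k.
Σ_(k=0)^n t_k = s_(n+1) − s_(0) = ((7*n**2 + 15*n + 8)/(2*(n**2 + 5*n + 6))) − (0), i.e. (7*n**2 + 15*n + 8)/(2*(n**2 + 5*n + 6)).

S(n) = \frac{7 n^{2} + 15 n + 8}{2 \left(n^{2} + 5 n + 6\right)}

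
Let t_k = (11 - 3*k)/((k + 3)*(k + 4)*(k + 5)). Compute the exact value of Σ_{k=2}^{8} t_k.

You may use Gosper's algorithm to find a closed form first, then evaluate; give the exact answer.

Σ = 0

Step 1: r(k) = (k + 3)*(3*k - 8)/((k + 6)*(3*k - 11)).
Factor: A=k + 3; B=k + 6; C=k - 11/3.
Need (k + 3)·f(k+1) − (k + 5)·f(k) = k - 11/3.
Degrees (1,1,1) ⇒ d ≤ 2.
Match coefficients ⇒ f(k) = -k*(k + 43)/36.
R(k) = B(k−1)·f(k)/C(k) = -k*(k + 5)*(k + 43)/(12*(3*k - 11)); s_k = R·t_k = k*(k + 43)/(12*(k + 3)*(k + 4)).
Verify: (11 - 3*k)/(k**3 + 12*k**2 + 47*k + 60) matches t_k.
Σ_(k=2)^(8) t_k = s_(9) − s_(2) = 1/4 − (1/4) = 0.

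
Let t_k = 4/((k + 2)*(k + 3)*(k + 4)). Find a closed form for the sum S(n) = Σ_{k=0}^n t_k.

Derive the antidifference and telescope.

r(k) = (k + 2)/(k + 5) after simplifying.
Normal form (A,B,C) = (k + 2, k + 5, 1).
Need (k + 2)·f(k+1) − (k + 4)·f(k) = 1.
deg f ≤ 2 (via 1,1,0).
Solve for f: f(k) = k*(k + 5)/12 (degree 2 ≤ 2).
Get s_k = R·t_k = k*(k + 5)/(3*(k + 2)*(k + 3)) with R(k) = B(k−1)f(k)/C(k) = k*(k + 4)*(k + 5)/12.
Verify: 4/(k**3 + 9*k**2 + 26*k + 24) matches t_k.
s_(n+1) = (n**2 + 7*n + 6)/(3*(n**2 + 7*n + 12)) and s_(0) = 0, so S(n) = (n**2 + 7*n + 6)/(3*(n**2 + 7*n + 12)).

S(n) = (n**2 + 7*n + 6)/(3*(n**2 + 7*n + 12))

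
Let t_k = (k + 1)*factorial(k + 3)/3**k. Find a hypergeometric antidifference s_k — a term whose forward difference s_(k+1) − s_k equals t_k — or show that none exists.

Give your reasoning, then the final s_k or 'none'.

r(k) = (k + 2)*(k + 4)/(3*(k + 1)) after simplifying.
Factor: A=k/3 + 4/3; B=1; C=k + 1.
Need (k/3 + 4/3)·f(k+1) − (1)·f(k) = k + 1.
Degrees (1,0,1) ⇒ d ≤ 0.
Solving with deg f ≤ 0: f(k) = 3.
Then R = B(k−1)f/C = 3/(k + 1), so s_k = R(k)·t_k = 3**(1 - k)*factorial(k + 3).
Verify: (k + 1)*factorial(k + 3)/3**k matches t_k.

s_k = 3**(1 - k)*factorial(k + 3)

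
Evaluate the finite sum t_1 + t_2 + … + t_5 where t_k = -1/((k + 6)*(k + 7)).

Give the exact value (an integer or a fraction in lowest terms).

Ratio r(k) = (k + 6)/(k + 8).
Take A(k)=k + 6, B(k)=k + 8, C(k)=1.
Need (k + 6)·f(k+1) − (k + 7)·f(k) = 1.
From deg A=1, deg B=1, deg C=0: d=1.
A polynomial solution: f(k) = k/6.
So s_k = (B(k−1)f/C)·t_k = (k*(k + 7)/6)·t_k = -k/(6*k + 36).
s_(k+1) − s_k = -1/(k**2 + 13*k + 42) = t_k.
Telescoping: Σ = s_(6) − s_(1) = -1/12 − (-1/42) = -5/84.

Σ = -5/84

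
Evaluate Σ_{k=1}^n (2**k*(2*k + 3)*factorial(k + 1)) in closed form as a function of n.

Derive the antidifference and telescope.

Compute t_(k+1)/t_k: get 2*(k + 2)*(2*k + 5)/(2*k + 3).
Gosper form: A/B · C(k+1)/C(k) with A=2*k + 4, B=1, C=k + 3/2.
f must satisfy (2*k + 4)·f(k+1) − (1)·f(k) = k + 3/2.
Bound: deg f ≤ 0.
A polynomial solution: f(k) = 1/2.
So s_k = (B(k−1)f/C)·t_k = (1/(2*k + 3))·t_k = 2**k*factorial(k + 1).
Verify: 2**k*(2*k + 3)*factorial(k + 1) matches t_k.
Evaluate: s_(n+1) = 2**(n + 1)*factorial(n + 2); subtract s_(1) = 4 ⇒ S(n) = 2*2**n*factorial(n + 2) - 4.

S(n) = 2*2**n*factorial(n + 2) - 4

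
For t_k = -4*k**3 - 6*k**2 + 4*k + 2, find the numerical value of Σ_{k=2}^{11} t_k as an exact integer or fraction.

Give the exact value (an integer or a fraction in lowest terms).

The ratio is (2*k**3 + 9*k**2 + 10*k + 2)/(2*k**3 + 3*k**2 - 2*k - 1).
So A=1 and B=1, with C=k**3 + 3*k**2/2 - k - 1/2.
Key eq: (1)·f(k+1) = (1)·f(k) + (k**3 + 3*k**2/2 - k - 1/2).
deg f ≤ 4 (via 0,0,3).
A polynomial solution: f(k) = k*(k**3 - 4*k + 1)/4.
Then R = B(k−1)f/C = k*(k**3 - 4*k + 1)/(2*(2*k**3 + 3*k**2 - 2*k - 1)), so s_k = R(k)·t_k = k*(-k**3 + 4*k - 1).
s_(k+1) − s_k = -4*k**3 - 6*k**2 + 4*k + 2 = t_k.
Sum = s_(12) − s_(2); s_(12) = -20172, s_(2) = -2 ⇒ -20170.

Σ = -20170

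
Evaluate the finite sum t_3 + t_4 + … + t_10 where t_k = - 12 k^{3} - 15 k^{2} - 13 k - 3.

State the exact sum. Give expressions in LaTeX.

Step 1: r(k) = (12*k**3 + 51*k**2 + 79*k + 43)/(12*k**3 + 15*k**2 + 13*k + 3).
A = 1, B = 1, C = k**3 + 5*k**2/4 + 13*k/12 + 1/4.
Set up (1)·f(k+1) − (1)·f(k) − (k**3 + 5*k**2/4 + 13*k/12 + 1/4) = 0.
Bound: deg f ≤ 4.
Match coefficients ⇒ f(k) = k*(3*k**3 - k**2 + 2*k - 1)/12.
R(k) = B(k−1)·f(k)/C(k) = k*(3*k**3 - k**2 + 2*k - 1)/(12*k**3 + 15*k**2 + 13*k + 3); s_k = R·t_k = k*(-3*k**3 + k**2 - 2*k + 1).
Δs = -12*k**3 - 15*k**2 - 13*k - 3, as required.
Evaluate s at k=11 and k=3: -42823 and -231; difference -42592.

Σ = -42592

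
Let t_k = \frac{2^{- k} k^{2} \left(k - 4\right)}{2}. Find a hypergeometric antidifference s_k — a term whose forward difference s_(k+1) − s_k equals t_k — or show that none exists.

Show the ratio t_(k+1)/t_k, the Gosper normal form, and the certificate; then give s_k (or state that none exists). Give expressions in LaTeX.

s_k = 2^{- k} \left(- k^{3} + k^{2} - k - 1\right)

Ratio r(k) = (k - 3)*(k + 1)**2/(2*k**2*(k - 4)).
So A=1/2 and B=1, with C=k**3 - 4*k**2.
f must satisfy (1/2)·f(k+1) − (1)·f(k) = k**3 - 4*k**2.
deg f ≤ 3 (via 0,0,3).
Coefficient equations give f(k) = -2*(k**3 - k**2 + k + 1).
Then R = B(k−1)f/C = -2*(k**3 - k**2 + k + 1)/(k**2*(k - 4)), so s_k = R(k)·t_k = (-k**3 + k**2 - k - 1)/2**k.
Check: Δs_k = k**2*(k - 4)/(2*2**k). ✓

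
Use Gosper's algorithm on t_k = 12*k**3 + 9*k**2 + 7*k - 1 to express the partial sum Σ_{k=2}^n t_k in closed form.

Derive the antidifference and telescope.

S(n) = 3*n**4 + 9*n**3 + 11*n**2 + 4*n - 27

Compute t_(k+1)/t_k: get (12*k**3 + 45*k**2 + 61*k + 27)/(12*k**3 + 9*k**2 + 7*k - 1).
So A=1 and B=1, with C=k**3 + 3*k**2/4 + 7*k/12 - 1/12.
Key eq: (1)·f(k+1) = (1)·f(k) + (k**3 + 3*k**2/4 + 7*k/12 - 1/12).
Degrees (0,0,3) ⇒ d ≤ 4.
A polynomial solution: f(k) = k*(3*k**3 - 3*k**2 + 2*k - 3)/12.
Then R = B(k−1)f/C = k*(3*k**3 - 3*k**2 + 2*k - 3)/(12*k**3 + 9*k**2 + 7*k - 1), so s_k = R(k)·t_k = k*(3*k**3 - 3*k**2 + 2*k - 3).
Check: Δs_k = 12*k**3 + 9*k**2 + 7*k - 1. ✓
Telescope: S(n) = s_(n+1) − s_(2) = 3*n**4 + 9*n**3 + 11*n**2 + 4*n - 1 − (26) = 3*n**4 + 9*n**3 + 11*n**2 + 4*n - 27.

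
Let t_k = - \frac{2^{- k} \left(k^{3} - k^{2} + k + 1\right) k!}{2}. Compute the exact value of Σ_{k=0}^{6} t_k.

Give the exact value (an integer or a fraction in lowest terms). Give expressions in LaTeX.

Σ = -10411/8

r(k) = (k + 1)*(k + (k + 1)**3 - (k + 1)**2 + 2)/(2*(k**3 - k**2 + k + 1)) after simplifying.
Take A(k)=k/2 + 1/2, B(k)=1, C(k)=k**3 - k**2 + k + 1.
Solve (k/2 + 1/2)·f(k+1) − (1)·f(k) = k**3 - k**2 + k + 1.
Bound: deg f ≤ 2.
A polynomial solution: f(k) = 2*(k**2 - 2*k - 2).
Then R = B(k−1)f/C = 2*(k**2 - 2*k - 2)/(k**3 - k**2 + k + 1), so s_k = R(k)·t_k = (-k**2 + 2*k + 2)*factorial(k)/2**k.
Verify: -(k**3 - k**2 + k + 1)*factorial(k)/(2*2**k) matches t_k.
Telescoping: Σ = s_(7) − s_(0) = -10395/8 − (2) = -10411/8.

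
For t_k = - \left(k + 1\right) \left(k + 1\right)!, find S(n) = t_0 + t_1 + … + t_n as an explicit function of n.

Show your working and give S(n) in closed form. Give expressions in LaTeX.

The ratio is (k + 2)**2/(k + 1).
Factor: A=k + 2; B=1; C=k + 1.
Solve (k + 2)·f(k+1) − (1)·f(k) = k + 1.
deg f ≤ 0 (via 1,0,1).
Match coefficients ⇒ f(k) = 1.
Get s_k = R·t_k = -factorial(k + 1) with R(k) = B(k−1)f(k)/C(k) = 1/(k + 1).
s_(k+1) − s_k = -(k + 1)*factorial(k + 1) = t_k.
Evaluate: s_(n+1) = -factorial(n + 2); subtract s_(0) = -1 ⇒ S(n) = 1 - factorial(n + 2).

S(n) = 1 - \left(n + 2\right)!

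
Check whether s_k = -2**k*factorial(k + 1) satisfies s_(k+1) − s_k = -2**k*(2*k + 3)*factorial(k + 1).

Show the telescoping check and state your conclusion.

s_(k+1) = -2**(k + 1)*factorial(k + 2)
s_(k+1) − s_k = -2**k*(2*k + 3)*factorial(k + 1)
(s_(k+1) − s_k) − t_k = 0

Valid — Δs_k = t_k.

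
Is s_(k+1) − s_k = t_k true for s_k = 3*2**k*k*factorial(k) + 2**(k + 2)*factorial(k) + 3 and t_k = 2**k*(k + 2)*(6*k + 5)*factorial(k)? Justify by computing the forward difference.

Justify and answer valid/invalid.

valid; difference matches t_k

s_(k+1) = 6*2**k*k**2*factorial(k) + 20*2**k*k*factorial(k) + 14*2**k*factorial(k) + 3
s_(k+1) − s_k = 2**k*(k + 2)*(6*k + 5)*factorial(k)
(s_(k+1) − s_k) − t_k = 0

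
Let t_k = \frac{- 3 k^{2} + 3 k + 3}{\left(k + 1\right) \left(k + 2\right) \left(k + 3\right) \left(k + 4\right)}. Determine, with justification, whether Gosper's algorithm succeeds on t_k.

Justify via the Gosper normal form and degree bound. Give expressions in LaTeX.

Yes. s_k = \frac{k \left(- k^{2} + 12 k + 7\right)}{6 \left(k + 1\right) \left(k + 2\right) \left(k + 3\right)}.

Compute t_(k+1)/t_k: get (k + 1)*(k - (k + 1)**2 + 2)/((k + 5)*(-k**2 + k + 1)).
A = k + 1, B = k + 5, C = k**2 - k - 1.
Set up (k + 1)·f(k+1) − (k + 4)·f(k) − (k**2 - k - 1) = 0.
deg f ≤ 3 (via 1,1,2).
A polynomial solution: f(k) = k*(k**2 - 12*k - 7)/18.
Certificate R = B(k−1)f/C = k*(k + 4)*(k**2 - 12*k - 7)/(18*(k**2 - k - 1)) gives s_k = k*(-k**2 + 12*k + 7)/(6*(k + 1)*(k + 2)*(k + 3)).
Verify: 3*(-k**2 + k + 1)/(k**4 + 10*k**3 + 35*k**2 + 50*k + 24) matches t_k.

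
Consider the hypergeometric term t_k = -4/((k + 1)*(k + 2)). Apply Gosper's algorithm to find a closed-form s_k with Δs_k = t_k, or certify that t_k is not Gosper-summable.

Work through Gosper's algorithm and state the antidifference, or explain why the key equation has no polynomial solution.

s_k = -4*k/(k + 1)

t_(k+1)/t_k = (k + 1)/(k + 3).
A = k + 1, B = k + 3, C = 1.
Key eq: (k + 1)·f(k+1) = (k + 2)·f(k) + (1).
d = 1 from the (1,1,0) case.
Solving with deg f ≤ 1: f(k) = k.
Get s_k = R·t_k = -4*k/(k + 1) with R(k) = B(k−1)f(k)/C(k) = k*(k + 2).
Δs = -4/(k**2 + 3*k + 2), as required.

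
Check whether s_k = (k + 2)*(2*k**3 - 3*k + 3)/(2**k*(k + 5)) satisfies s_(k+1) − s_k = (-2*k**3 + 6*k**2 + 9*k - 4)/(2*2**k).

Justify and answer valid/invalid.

Invalid: residual 3*(2*k**4 + 8*k**3 - 39*k**2 - 47*k + 26)/(2*2**k*(k**2 + 11*k + 30)) ≠ 0.

s_(k+1) = -(k + 3)*(3*k - 2*(k + 1)**3)/(2*2**k*(k + 6))
s_(k+1) − s_k = (-2*k**5 - 10*k**4 + 39*k**3 + 158*k**2 + 85*k - 42)/(2*2**k*(k**2 + 11*k + 30))
(s_(k+1) − s_k) − t_k = 3*(2*k**4 + 8*k**3 - 39*k**2 - 47*k + 26)/(2*2**k*(k**2 + 11*k + 30))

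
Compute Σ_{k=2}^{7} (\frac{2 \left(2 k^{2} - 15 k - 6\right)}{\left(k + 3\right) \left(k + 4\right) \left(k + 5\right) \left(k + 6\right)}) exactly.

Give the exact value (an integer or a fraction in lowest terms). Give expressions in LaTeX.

Ratio r(k) = (k + 3)*(15*k - 2*(k + 1)**2 + 21)/((k + 7)*(-2*k**2 + 15*k + 6)).
A = k + 3, B = k + 7, C = k**2 - 15*k/2 - 3.
f must satisfy (k + 3)·f(k+1) − (k + 6)·f(k) = k**2 - 15*k/2 - 3.
deg f ≤ 3 (via 1,1,2).
A polynomial solution: f(k) = -k*(k**2 + 252*k - 13)/240.
Then R = B(k−1)f/C = -k*(k + 6)*(k**2 + 252*k - 13)/(120*(2*k**2 - 15*k - 6)), so s_k = R(k)·t_k = k*(-k**2 - 252*k + 13)/(60*(k + 3)*(k + 4)*(k + 5)).
Verify: 2*(2*k**2 - 15*k - 6)/(k**4 + 18*k**3 + 119*k**2 + 342*k + 360) matches t_k.
Sum = s_(8) − s_(2); s_(8) = -53/330, s_(2) = -11/140 ⇒ -379/4620.

Σ = -379/4620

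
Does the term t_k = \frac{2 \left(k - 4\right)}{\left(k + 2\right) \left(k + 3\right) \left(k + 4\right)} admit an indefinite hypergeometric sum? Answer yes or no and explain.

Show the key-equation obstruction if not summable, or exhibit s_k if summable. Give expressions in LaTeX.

Compute t_(k+1)/t_k: get (k - 3)*(k + 2)/((k - 4)*(k + 5)).
Normal form (A,B,C) = (k + 2, k + 5, k - 4).
Key eq: (k + 2)·f(k+1) = (k + 4)·f(k) + (k - 4).
d = 2 from the (1,1,1) case.
Coefficient equations give f(k) = -k*(k + 11)/6.
Get s_k = R·t_k = k*(-k - 11)/(3*(k + 2)*(k + 3)) with R(k) = B(k−1)f(k)/C(k) = -k*(k + 4)*(k + 11)/(6*(k - 4)).
Check: Δs_k = 2*(k - 4)/(k**3 + 9*k**2 + 26*k + 24). ✓

Yes. s_k = \frac{k \left(- k - 11\right)}{3 \left(k + 2\right) \left(k + 3\right)}.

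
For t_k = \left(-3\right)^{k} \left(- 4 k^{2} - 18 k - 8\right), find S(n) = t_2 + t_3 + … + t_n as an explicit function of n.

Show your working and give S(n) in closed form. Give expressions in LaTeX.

Ratio r(k) = 3*(-2*k**2 - 13*k - 15)/(2*k**2 + 9*k + 4).
So A=-3 and B=1, with C=k**2 + 9*k/2 + 2.
Set up (-3)·f(k+1) − (1)·f(k) − (k**2 + 9*k/2 + 2) = 0.
From deg A=0, deg B=0, deg C=2: d=2.
Solving with deg f ≤ 2: f(k) = -(k**2 + 3*k - 1)/4.
Then R = B(k−1)f/C = -(k**2 + 3*k - 1)/(2*(k + 4)*(2*k + 1)), so s_k = R(k)·t_k = (-3)**k*(k**2 + 3*k - 1).
Check: Δs_k = (-3)**k*(-4*k**2 - 18*k - 8). ✓
Telescope: S(n) = s_(n+1) − s_(2) = (-3)**(n + 1)*(n**2 + 5*n + 3) − (81) = -3*(-3)**n*n**2 - 15*(-3)**n*n + 3*(-3)**(n + 1) - 81.

S(n) = - 3 \left(-3\right)^{n} n^{2} - 15 \left(-3\right)^{n} n + 3 \left(-3\right)^{n + 1} - 81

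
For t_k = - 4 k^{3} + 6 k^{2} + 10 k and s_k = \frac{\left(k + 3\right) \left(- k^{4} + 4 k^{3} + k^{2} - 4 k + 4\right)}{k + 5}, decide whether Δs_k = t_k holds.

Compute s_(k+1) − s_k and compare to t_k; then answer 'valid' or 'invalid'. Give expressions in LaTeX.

Invalid: residual \frac{2 \left(3 k^{4} + 18 k^{3} - 39 k^{2} - 54 k + 4\right)}{k^{2} + 11 k + 30} ≠ 0.

s_(k+1) = (-k**5 - 4*k**4 + 7*k**3 + 34*k**2 + 28*k + 16)/(k + 6)
s_(k+1) − s_k = 4*(-k**5 - 8*k**4 - 2*k**3 + 53*k**2 + 48*k + 2)/(k**2 + 11*k + 30)
(s_(k+1) − s_k) − t_k = 2*(3*k**4 + 18*k**3 - 39*k**2 - 54*k + 4)/(k**2 + 11*k + 30)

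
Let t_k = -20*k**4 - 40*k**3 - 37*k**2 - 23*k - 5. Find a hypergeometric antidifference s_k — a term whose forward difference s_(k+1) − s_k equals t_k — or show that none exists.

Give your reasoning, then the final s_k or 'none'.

Ratio r(k) = (20*k**4 + 120*k**3 + 277*k**2 + 297*k + 125)/(20*k**4 + 40*k**3 + 37*k**2 + 23*k + 5).
So A=1 and B=1, with C=k**4 + 2*k**3 + 37*k**2/20 + 23*k/20 + 1/4.
Solve (1)·f(k+1) − (1)·f(k) = k**4 + 2*k**3 + 37*k**2/20 + 23*k/20 + 1/4.
From deg A=0, deg B=0, deg C=4: d=5.
Match coefficients ⇒ f(k) = k*(4*k**4 - k**2 + 3*k - 1)/20.
Then R = B(k−1)f/C = k*(4*k**4 - k**2 + 3*k - 1)/(20*k**4 + 40*k**3 + 37*k**2 + 23*k + 5), so s_k = R(k)·t_k = k*(-4*k**4 + k**2 - 3*k + 1).
Δs = -20*k**4 - 40*k**3 - 37*k**2 - 23*k - 5, as required.

s_k = k*(-4*k**4 + k**2 - 3*k + 1)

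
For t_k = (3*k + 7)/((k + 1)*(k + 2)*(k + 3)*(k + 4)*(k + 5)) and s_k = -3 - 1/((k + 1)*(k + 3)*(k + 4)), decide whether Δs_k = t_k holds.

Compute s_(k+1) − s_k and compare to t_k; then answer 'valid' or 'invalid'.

s_(k+1) = -3 - 1/((k + 2)*(k + 4)*(k + 5))
s_(k+1) − s_k = (3*k + 7)/(k**5 + 15*k**4 + 85*k**3 + 225*k**2 + 274*k + 120)
(s_(k+1) − s_k) − t_k = 0

valid; difference matches t_k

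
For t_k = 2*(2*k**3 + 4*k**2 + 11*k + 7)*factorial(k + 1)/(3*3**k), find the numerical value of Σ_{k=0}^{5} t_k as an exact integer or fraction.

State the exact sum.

Σ = 95038/81

r(k) = (2*k**4 + 14*k**3 + 45*k**2 + 74*k + 48)/(3*(2*k**3 + 4*k**2 + 11*k + 7)) after simplifying.
Factor: A=k/3 + 2/3; B=1; C=k**3 + 2*k**2 + 11*k/2 + 7/2.
Key eq: (k/3 + 2/3)·f(k+1) = (1)·f(k) + (k**3 + 2*k**2 + 11*k/2 + 7/2).
Degrees (1,0,3) ⇒ d ≤ 2.
Match coefficients ⇒ f(k) = 3*(2*k**2 + 2*k + 1)/2.
Then R = B(k−1)f/C = 3*(2*k**2 + 2*k + 1)/(2*k**3 + 4*k**2 + 11*k + 7), so s_k = R(k)·t_k = 2*(2*k**2 + 2*k + 1)*factorial(k + 1)/3**k.
s_(k+1) − s_k = 2*(2*k**3 + 4*k**2 + 11*k + 7)*factorial(k + 1)/(3*3**k) = t_k.
Sum = s_(6) − s_(0); s_(6) = 95200/81, s_(0) = 2 ⇒ 95038/81.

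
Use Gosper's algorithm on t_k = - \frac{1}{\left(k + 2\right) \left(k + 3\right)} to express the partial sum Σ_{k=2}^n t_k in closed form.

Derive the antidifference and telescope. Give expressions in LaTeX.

S(n) = \frac{1 - n}{4 \left(n + 3\right)}

t_(k+1)/t_k = (k + 2)/(k + 4).
Gosper form: A/B · C(k+1)/C(k) with A=k + 2, B=k + 4, C=1.
Solve (k + 2)·f(k+1) − (k + 3)·f(k) = 1.
From deg A=1, deg B=1, deg C=0: d=1.
Coefficient equations give f(k) = k/2.
Then R = B(k−1)f/C = k*(k + 3)/2, so s_k = R(k)·t_k = -k/(2*k + 4).
Check: Δs_k = -1/(k**2 + 5*k + 6). ✓
s_(n+1) = (-n - 1)/(2*(n + 3)) and s_(2) = -1/4, so S(n) = (1 - n)/(4*(n + 3)).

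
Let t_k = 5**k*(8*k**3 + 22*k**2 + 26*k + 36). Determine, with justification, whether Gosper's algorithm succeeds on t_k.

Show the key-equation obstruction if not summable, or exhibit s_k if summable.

Yes. s_k = 2*5**k*(k**3 - k**2 + 2*k + 2).

r(k) = 5*(4*k**3 + 23*k**2 + 47*k + 46)/(4*k**3 + 11*k**2 + 13*k + 18) after simplifying.
Take A(k)=5, B(k)=1, C(k)=k**3 + 11*k**2/4 + 13*k/4 + 9/2.
f must satisfy (5)·f(k+1) − (1)·f(k) = k**3 + 11*k**2/4 + 13*k/4 + 9/2.
Bound: deg f ≤ 3.
A polynomial solution: f(k) = (k**3 - k**2 + 2*k + 2)/4.
Get s_k = R·t_k = 2*5**k*(k**3 - k**2 + 2*k + 2) with R(k) = B(k−1)f(k)/C(k) = (k**3 - k**2 + 2*k + 2)/(4*k**3 + 11*k**2 + 13*k + 18).
Check: Δs_k = 5**k*(8*k**3 + 22*k**2 + 26*k + 36). ✓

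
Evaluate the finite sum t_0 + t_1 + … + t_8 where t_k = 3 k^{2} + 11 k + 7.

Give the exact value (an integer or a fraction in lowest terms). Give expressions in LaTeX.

Step 1: r(k) = (3*k**2 + 17*k + 21)/(3*k**2 + 11*k + 7).
Factor: A=1; B=1; C=k**2 + 11*k/3 + 7/3.
f must satisfy (1)·f(k+1) − (1)·f(k) = k**2 + 11*k/3 + 7/3.
d = 3 from the (0,0,2) case.
Coefficient equations give f(k) = k*(k**2 + 4*k + 2)/3.
R(k) = B(k−1)·f(k)/C(k) = k*(k**2 + 4*k + 2)/(3*k**2 + 11*k + 7); s_k = R·t_k = k*(k**2 + 4*k + 2).
Δs = 3*k**2 + 11*k + 7, as required.
Evaluate s at k=9 and k=0: 1071 and 0; difference 1071.

Σ = 1071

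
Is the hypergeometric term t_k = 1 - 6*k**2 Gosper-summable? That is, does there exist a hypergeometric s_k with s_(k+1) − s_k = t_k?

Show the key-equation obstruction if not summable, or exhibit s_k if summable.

Ratio r(k) = (6*(k + 1)**2 - 1)/(6*k**2 - 1).
Gosper form: A/B · C(k+1)/C(k) with A=1, B=1, C=k**2 - 1/6.
Need (1)·f(k+1) − (1)·f(k) = k**2 - 1/6.
Bound: deg f ≤ 3.
Solve for f: f(k) = k**2*(2*k - 3)/6 (degree 3 ≤ 3).
Then R = B(k−1)f/C = k**2*(2*k - 3)/(6*k**2 - 1), so s_k = R(k)·t_k = k**2*(3 - 2*k).
Check: Δs_k = 1 - 6*k**2. ✓

Yes. s_k = k**2*(3 - 2*k).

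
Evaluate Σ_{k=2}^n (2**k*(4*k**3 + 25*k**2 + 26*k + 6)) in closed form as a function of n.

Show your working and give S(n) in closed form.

t_(k+1)/t_k = 2*(4*k**3 + 37*k**2 + 88*k + 61)/(4*k**3 + 25*k**2 + 26*k + 6).
Take A(k)=2, B(k)=1, C(k)=k**3 + 25*k**2/4 + 13*k/2 + 3/2.
Key eq: (2)·f(k+1) = (1)·f(k) + (k**3 + 25*k**2/4 + 13*k/2 + 3/2).
deg f ≤ 3 (via 0,0,3).
Match coefficients ⇒ f(k) = k*(4*k**2 + k - 2)/4.
Get s_k = R·t_k = 2**k*k*(4*k**2 + k - 2) with R(k) = B(k−1)f(k)/C(k) = k*(4*k**2 + k - 2)/(4*k**3 + 25*k**2 + 26*k + 6).
Check: Δs_k = 2**k*(4*k**3 + 25*k**2 + 26*k + 6). ✓
Evaluate: s_(n+1) = 2**(n + 1)*(4*n**3 + 13*n**2 + 12*n + 3); subtract s_(2) = 128 ⇒ S(n) = 8*2**n*n**3 + 26*2**n*n**2 + 24*2**n*n + 6*2**n - 128.

S(n) = 8*2**n*n**3 + 26*2**n*n**2 + 24*2**n*n + 6*2**n - 128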